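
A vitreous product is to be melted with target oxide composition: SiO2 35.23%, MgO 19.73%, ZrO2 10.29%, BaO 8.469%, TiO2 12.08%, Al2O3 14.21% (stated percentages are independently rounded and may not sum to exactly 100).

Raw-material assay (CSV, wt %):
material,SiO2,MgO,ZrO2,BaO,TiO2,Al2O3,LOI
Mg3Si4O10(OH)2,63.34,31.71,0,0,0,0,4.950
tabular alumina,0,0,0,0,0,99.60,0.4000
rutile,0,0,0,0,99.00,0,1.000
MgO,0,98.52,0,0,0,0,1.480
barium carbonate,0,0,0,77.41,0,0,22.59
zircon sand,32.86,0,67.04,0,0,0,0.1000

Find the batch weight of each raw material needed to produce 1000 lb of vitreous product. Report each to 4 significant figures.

Batch per 1000 lb vitreous product:
  Mg3Si4O10(OH)2: 476.6 lb
  tabular alumina: 142.7 lb
  rutile: 122.0 lb
  MgO: 46.87 lb
  barium carbonate: 109.4 lb
  zircon sand: 153.5 lb
Total batch = 1051 lb; LOI loss = 50.94 lb; yield = 95.15%

The whole derivation holds full float precision from start to finish; intermediates are displayed with 4-significant-figure rounding between the steps. Exactly one rounding goes into every reported figure — derived quantities are computed using the weight values on 1000 lb of glass at exact precision (the six compositions, glass mass, ignition loss, yield, totals) as quoted within the question or the answer.
Oxide-by-oxide targets in 1000 lb vitreous product:
  SiO2: 35.23% × 1000 = 352.3 lb
  MgO: 19.73% × 1000 = 197.3 lb
  ZrO2: 10.29% × 1000 = 102.9 lb
  BaO: 8.469% × 1000 = 84.69 lb
  TiO2: 12.08% × 1000 = 120.8 lb
  Al2O3: 14.21% × 1000 = 142.1 lb
Sums-versus-targets review from the weights as reported, against the basis in use (sum by sum, the targets are met modulo rounding of the values):
  SiO2: 476.6·0.6334 + 153.5·0.3286 = 352.3 lb (target 352.3 lb)
  MgO: 476.6·0.3171 + 46.87·0.9852 = 197.3 lb (target 197.3 lb)
  ZrO2: 153.5·0.6704 = 102.9 lb (target 102.9 lb)
  BaO: 109.4·0.7741 = 84.69 lb (target 84.69 lb)
  TiO2: 122.0·0.9900 = 120.8 lb (target 120.8 lb)
  Al2O3: 142.7·0.9960 = 142.1 lb (target 142.1 lb)
Glass-mass closure: batch total minus LOI = 1000 lb (targets for the oxides total 1000 lb; basis as stated: 1000 lb — gaps are rounding artifacts).
Whole-batch sum: Σ batch = 1051 lb; loss to ignition Σ batch·LOI = 50.94 lb; as yield: glass ÷ batch → 95.15%.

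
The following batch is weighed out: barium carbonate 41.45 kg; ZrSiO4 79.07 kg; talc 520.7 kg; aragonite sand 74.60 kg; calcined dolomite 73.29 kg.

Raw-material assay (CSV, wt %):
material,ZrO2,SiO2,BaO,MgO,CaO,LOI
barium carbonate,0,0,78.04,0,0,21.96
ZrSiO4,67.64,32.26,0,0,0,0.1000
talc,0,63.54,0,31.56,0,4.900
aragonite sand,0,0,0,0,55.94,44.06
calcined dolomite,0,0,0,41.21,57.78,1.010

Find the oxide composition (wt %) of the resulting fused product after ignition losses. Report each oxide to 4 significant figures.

Glass mass = 720.8 kg (batch 789.1 − LOI 68.30).
Composition: ZrO2 7.420%, SiO2 49.44%, BaO 4.488%, MgO 26.99%, CaO 11.66%

The whole derivation holds exact precision at each step — working values are shown with 4-significant-figure rounding between the steps. Each reported value is rounded once only. The derived quantities are rebuilt starting from the weights at 720.8 kg of glass at full precision (five oxide percentages, ignition loss, totals, yield, net glass mass) as written in either problem or answer.
What the batch supplies per oxide:
  ZrO2: 79.07·0.6764 = 53.48 kg
  SiO2: 79.07·0.3226 + 520.7·0.6354 = 356.4 kg
  BaO: 41.45·0.7804 = 32.35 kg
  MgO: 520.7·0.3156 + 73.29·0.4121 = 194.5 kg
  CaO: 74.60·0.5594 + 73.29·0.5778 = 84.08 kg
LOI: 41.45·0.2196 + 79.07·0.001000 + 520.7·0.04900 + 74.60·0.4406 + 73.29·0.01010 = 68.30 kg
Glass mass = batch − LOI = 789.1 − 68.30 = 720.8 kg (equal to the oxide-mass sum)
each wt % is 100 × oxide ÷ glass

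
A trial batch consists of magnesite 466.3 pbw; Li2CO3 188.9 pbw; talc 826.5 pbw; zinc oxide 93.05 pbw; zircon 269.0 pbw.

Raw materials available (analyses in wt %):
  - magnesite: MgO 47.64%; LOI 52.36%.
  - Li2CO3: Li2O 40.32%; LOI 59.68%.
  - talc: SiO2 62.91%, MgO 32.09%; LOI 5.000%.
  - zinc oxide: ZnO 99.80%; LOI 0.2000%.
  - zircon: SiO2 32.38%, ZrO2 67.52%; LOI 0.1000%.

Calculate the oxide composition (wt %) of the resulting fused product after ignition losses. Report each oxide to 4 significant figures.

Glass mass = 1445 pbw (batch 1844 − LOI 398.7).
Composition: SiO2 42.01%, ZnO 6.426%, ZrO2 12.57%, MgO 33.73%, Li2O 5.271%

Values along the way are shown rounded to four significant figures on the page. The whole derivation runs at full float precision at all times — each reported figure takes just one rounding. All derived quantities (net glass mass, the five compositions, LOI, totals, yield) are computed from the batch weights at 1445 pbw of glass in full precision, as quoted within the problem or answer text.
Delivered oxide masses:
  SiO2: 826.5·0.6291 + 269.0·0.3238 = 607.1 pbw
  ZnO: 93.05·0.9980 = 92.86 pbw
  ZrO2: 269.0·0.6752 = 181.6 pbw
  MgO: 466.3·0.4764 + 826.5·0.3209 = 487.4 pbw
  Li2O: 188.9·0.4032 = 76.16 pbw
LOI: 466.3·0.5236 + 188.9·0.5968 + 826.5·0.05000 + 93.05·0.002000 + 269.0·0.001000 = 398.7 pbw
Glass mass = batch − LOI = 1844 − 398.7 = 1445 pbw (equal to the oxide-mass sum)
wt % = oxide mass / glass mass × 100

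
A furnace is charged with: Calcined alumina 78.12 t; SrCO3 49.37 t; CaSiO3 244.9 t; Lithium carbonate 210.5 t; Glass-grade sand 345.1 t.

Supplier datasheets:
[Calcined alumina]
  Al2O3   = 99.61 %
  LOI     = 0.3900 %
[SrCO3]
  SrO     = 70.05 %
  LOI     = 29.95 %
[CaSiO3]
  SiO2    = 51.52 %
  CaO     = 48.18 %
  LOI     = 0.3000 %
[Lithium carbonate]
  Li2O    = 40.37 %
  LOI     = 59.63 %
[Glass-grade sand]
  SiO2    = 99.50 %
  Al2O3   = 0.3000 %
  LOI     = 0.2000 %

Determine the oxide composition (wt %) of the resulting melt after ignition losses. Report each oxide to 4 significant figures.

All internal work maintains full precision from first step to last; working values are displayed rounded to 4 significant figures on the page — each reported number is rounded exactly once. All derived quantities are carried using the weight values on 786.0 t of glass in full float precision (glass mass, the totals, five oxide percentages, ignition loss, the yield), precisely as stated by question or answer.
Delivered oxide masses:
  SiO2: 244.9·0.5152 + 345.1·0.9950 = 469.5 t
  Li2O: 210.5·0.4037 = 84.98 t
  CaO: 244.9·0.4818 = 118.0 t
  SrO: 49.37·0.7005 = 34.58 t
  Al2O3: 78.12·0.9961 + 345.1·0.003000 = 78.85 t
LOI: 78.12·0.003900 + 49.37·0.2995 + 244.9·0.003000 + 210.5·0.5963 + 345.1·0.002000 = 142.0 t
Glass = total batch minus LOI = 928.0 − 142.0 = 786.0 t (the oxide masses sum to this)
oxide / glass × 100 gives the wt %

Glass mass = 786.0 t (batch 928.0 − LOI 142.0).
Composition: SiO2 59.74%, Li2O 10.81%, CaO 15.01%, SrO 4.400%, Al2O3 10.03%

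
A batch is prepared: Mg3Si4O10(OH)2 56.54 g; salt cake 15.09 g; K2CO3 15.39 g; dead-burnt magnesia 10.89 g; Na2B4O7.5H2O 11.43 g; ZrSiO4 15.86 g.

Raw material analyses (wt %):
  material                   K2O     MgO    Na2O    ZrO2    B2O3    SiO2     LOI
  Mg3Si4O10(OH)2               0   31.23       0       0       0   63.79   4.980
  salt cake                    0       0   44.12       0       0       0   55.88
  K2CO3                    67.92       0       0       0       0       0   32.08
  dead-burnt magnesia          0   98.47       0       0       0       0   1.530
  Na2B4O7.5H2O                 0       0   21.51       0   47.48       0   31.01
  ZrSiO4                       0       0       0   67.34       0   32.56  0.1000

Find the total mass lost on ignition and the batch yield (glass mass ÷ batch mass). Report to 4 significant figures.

LOI loss = 19.91 g; glass = 105.3 g; yield = 84.10%

Every computation runs at full float precision throughout — values along the way appear, rounded to four significant figures, as written; a single rounding finalizes each reported figure. All derived quantities, which include the yield, totals, ignition loss, six oxide percentages, net glass mass, are computed in full float precision, as written in the problem or answer text, from the weighed amounts on 105.3 g of glass.
Ignition loss by material:
  Mg3Si4O10(OH)2: 56.54 × 0.04980 = 2.816 g
  salt cake: 15.09 × 0.5588 = 8.432 g
  K2CO3: 15.39 × 0.3208 = 4.937 g
  dead-burnt magnesia: 10.89 × 0.01530 = 0.1666 g
  Na2B4O7.5H2O: 11.43 × 0.3101 = 3.544 g
  ZrSiO4: 15.86 × 0.001000 = 0.01586 g
Total LOI = 19.91 g
Glass = batch − LOI = 125.2 − 19.91 = 105.3 g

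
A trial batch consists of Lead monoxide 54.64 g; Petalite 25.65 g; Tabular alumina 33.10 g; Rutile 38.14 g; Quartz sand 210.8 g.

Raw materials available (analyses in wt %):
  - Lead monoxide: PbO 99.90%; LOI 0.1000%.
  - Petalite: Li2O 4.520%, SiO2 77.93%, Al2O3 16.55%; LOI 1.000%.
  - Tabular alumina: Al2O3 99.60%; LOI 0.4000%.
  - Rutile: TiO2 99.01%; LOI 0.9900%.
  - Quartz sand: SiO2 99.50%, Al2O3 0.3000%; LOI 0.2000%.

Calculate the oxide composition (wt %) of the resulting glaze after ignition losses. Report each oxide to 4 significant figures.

Exact precision is carried at each step; values along the way appear, with 4-significant-figure rounding, on the page. Each reported result includes exactly one rounding; derived quantities (glass mass, yield, the five compositions, the totals, LOI) are re-derived at full float precision from the weighed amounts per 361.1 g of glass, exactly as shown in the problem or answer text.
Oxide masses out of the charge:
  PbO: 54.64·0.9990 = 54.59 g
  Li2O: 25.65·0.04520 = 1.159 g
  SiO2: 25.65·0.7793 + 210.8·0.9950 = 229.7 g
  TiO2: 38.14·0.9901 = 37.76 g
  Al2O3: 25.65·0.1655 + 33.10·0.9960 + 210.8·0.003000 = 37.85 g
LOI: 54.64·0.001000 + 25.65·0.01000 + 33.10·0.004000 + 38.14·0.009900 + 210.8·0.002000 = 1.243 g
Glass mass = batch − LOI = 362.3 − 1.243 = 361.1 g (equal to the oxide-mass sum)
each wt % is 100 × oxide ÷ glass

Glass mass = 361.1 g (batch 362.3 − LOI 1.243).
Composition: PbO 15.12%, Li2O 0.3211%, SiO2 63.62%, TiO2 10.46%, Al2O3 10.48%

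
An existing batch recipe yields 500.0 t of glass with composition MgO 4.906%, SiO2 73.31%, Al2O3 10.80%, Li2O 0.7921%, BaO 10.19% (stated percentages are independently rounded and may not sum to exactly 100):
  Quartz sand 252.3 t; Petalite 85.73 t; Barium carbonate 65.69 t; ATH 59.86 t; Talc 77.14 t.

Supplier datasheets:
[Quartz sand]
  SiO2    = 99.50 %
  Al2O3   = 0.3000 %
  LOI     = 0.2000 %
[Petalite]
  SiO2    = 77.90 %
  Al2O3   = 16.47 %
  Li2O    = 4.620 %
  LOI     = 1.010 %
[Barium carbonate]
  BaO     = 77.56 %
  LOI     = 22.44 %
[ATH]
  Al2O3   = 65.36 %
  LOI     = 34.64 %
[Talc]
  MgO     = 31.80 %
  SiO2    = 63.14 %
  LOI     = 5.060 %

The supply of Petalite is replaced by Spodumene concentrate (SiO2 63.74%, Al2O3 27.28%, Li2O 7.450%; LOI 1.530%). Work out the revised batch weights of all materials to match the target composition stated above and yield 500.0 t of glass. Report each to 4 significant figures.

Working values are shown (rounded to four significant digits) between the steps. All arithmetic keeps full precision in all steps; each reported value is rounded a single time. All derived quantities are re-derived in full float precision (the five compositions, ignition loss, net glass mass, the yield, totals) from the weighed amounts per 500.0 t of glass, precisely as stated by problem or answer.
Per-oxide target masses for 500.0 t glass:
  MgO: 4.906% × 500.0 = 24.53 t
  SiO2: 73.31% × 500.0 = 366.6 t
  Al2O3: 10.80% × 500.0 = 54.00 t
  Li2O: 0.7921% × 500.0 = 3.960 t
  BaO: 10.19% × 500.0 = 50.95 t
Sums-versus-targets review using the reported weights, versus the basis set out (summed amounts equal target values inside rounding margins):
  MgO: 77.14·0.3180 = 24.53 t (target 24.53 t)
  SiO2: 285.4·0.9950 + 53.16·0.6374 + 77.14·0.6314 = 366.6 t (target 366.6 t)
  Al2O3: 285.4·0.003000 + 53.16·0.2728 + 59.12·0.6536 = 54.00 t (target 54.00 t)
  Li2O: 53.16·0.07450 = 3.960 t (target 3.960 t)
  BaO: 65.69·0.7756 = 50.95 t (target 50.95 t)
Consistency of the glass mass: batch Σ − ignition loss = 500.0 t (summing oxide targets gives 500.0 t; the stated basis being 500.0 t — rounding explains the deltas).
Summing the batch: Σ batch = 540.5 t; LOI loss = Σ batch·LOI = 40.51 t; yield, glass over the total, = 92.51%.

Revised batch per 500.0 t glass:
  Quartz sand: 285.4 t
  Spodumene concentrate: 53.16 t
  Barium carbonate: 65.69 t
  ATH: 59.12 t
  Talc: 77.14 t
Total batch = 540.5 t; LOI loss = 40.51 t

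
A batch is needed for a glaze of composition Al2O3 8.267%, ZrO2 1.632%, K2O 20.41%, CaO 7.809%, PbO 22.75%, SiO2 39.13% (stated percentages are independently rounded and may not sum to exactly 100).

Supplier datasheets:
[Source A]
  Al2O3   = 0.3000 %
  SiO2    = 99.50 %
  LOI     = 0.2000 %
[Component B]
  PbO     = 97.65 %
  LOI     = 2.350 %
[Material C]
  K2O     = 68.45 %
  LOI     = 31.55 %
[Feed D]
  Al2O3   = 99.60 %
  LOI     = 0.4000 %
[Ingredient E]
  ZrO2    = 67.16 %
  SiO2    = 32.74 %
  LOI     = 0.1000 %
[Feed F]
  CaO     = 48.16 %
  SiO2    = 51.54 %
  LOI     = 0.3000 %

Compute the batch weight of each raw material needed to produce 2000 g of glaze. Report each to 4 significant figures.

Batch per 2000 g glaze:
  Source A: 602.6 g
  Component B: 465.9 g
  Material C: 596.3 g
  Feed D: 164.2 g
  Ingredient E: 48.60 g
  Feed F: 324.3 g
Total batch = 2202 g; LOI loss = 202.0 g; yield = 90.83%

All internal work maintains full float precision in every operation — in-progress results are shown with 4-significant-figure rounding as written; exactly one rounding goes into every reported number. Derived quantities, which include the totals, glass mass, the six compositions, the yield, LOI, are computed at exact precision, precisely as stated by the problem or the answer, starting from the weights for 2000 g of glass.
The oxide mass targets at 2000 g glaze:
  Al2O3: 8.267% × 2000 = 165.3 g
  ZrO2: 1.632% × 2000 = 32.64 g
  K2O: 20.41% × 2000 = 408.2 g
  CaO: 7.809% × 2000 = 156.2 g
  PbO: 22.75% × 2000 = 455.0 g
  SiO2: 39.13% × 2000 = 782.6 g
Checking each oxide sum from the weights as reported, for the quoted basis mass (sums match the target masses within answer rounding):
  Al2O3: 602.6·0.003000 + 164.2·0.9960 = 165.4 g (target 165.3 g)
  ZrO2: 48.60·0.6716 = 32.64 g (target 32.64 g)
  K2O: 596.3·0.6845 = 408.2 g (target 408.2 g)
  CaO: 324.3·0.4816 = 156.2 g (target 156.2 g)
  PbO: 465.9·0.9765 = 455.0 g (target 455.0 g)
  SiO2: 602.6·0.9950 + 48.60·0.3274 + 324.3·0.5154 = 782.6 g (target 782.6 g)
Glass-mass sanity pass: the batch minus its LOI: 2000 g (oxide target masses add up to 2000 g; versus the stated basis of 2000 g — deltas are rounding alone).
Summing the batch: Σ batch = 2202 g; LOI removed, Σ of batch·LOI: 202.0 g; the yield ratio, glass ÷ batch: 90.83%.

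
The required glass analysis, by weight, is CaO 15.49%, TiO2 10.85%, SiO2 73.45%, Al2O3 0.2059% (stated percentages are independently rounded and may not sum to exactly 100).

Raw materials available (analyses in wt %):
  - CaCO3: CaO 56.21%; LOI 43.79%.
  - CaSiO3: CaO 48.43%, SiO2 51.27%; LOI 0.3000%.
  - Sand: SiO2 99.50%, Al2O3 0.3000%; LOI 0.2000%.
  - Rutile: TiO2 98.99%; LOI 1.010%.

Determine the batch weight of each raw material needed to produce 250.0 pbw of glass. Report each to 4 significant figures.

Each numeric step keeps full float precision throughout — intermediates are displayed (rounded to 4 significant digits) between the steps — exactly one rounding lands on each reported figure; derived quantities, including the yield, glass mass, four oxide percentages, the totals, LOI, are re-derived from the batch weights at 250.0 pbw of glass at exact precision as they appear in either problem or answer.
The oxide mass targets at 250.0 pbw glass:
  CaO: 15.49% × 250.0 = 38.72 pbw
  TiO2: 10.85% × 250.0 = 27.12 pbw
  SiO2: 73.45% × 250.0 = 183.6 pbw
  Al2O3: 0.2059% × 250.0 = 0.5148 pbw
Verifying the oxide balance on the weights just shown, per the basis as stated (oxide sums agree with the targets once rounding is allowed for):
  CaO: 47.22·0.5621 + 25.16·0.4843 = 38.73 pbw (target 38.72 pbw)
  TiO2: 27.40·0.9899 = 27.12 pbw (target 27.12 pbw)
  SiO2: 25.16·0.5127 + 171.6·0.9950 = 183.6 pbw (target 183.6 pbw)
  Al2O3: 171.6·0.003000 = 0.5148 pbw (target 0.5148 pbw)
Glass mass check: batch total minus LOI = 250.0 pbw (summing oxide targets gives 250.0 pbw; against the stated basis, 250.0 pbw — a pure rounding effect).
Batch total: Σ batch = 271.4 pbw; LOI removed, Σ of batch·LOI: 21.37 pbw; yield = glass ÷ total batch = 92.12%.

Batch per 250.0 pbw glass:
  CaCO3: 47.22 pbw
  CaSiO3: 25.16 pbw
  Sand: 171.6 pbw
  Rutile: 27.40 pbw
Total batch = 271.4 pbw; LOI loss = 21.37 pbw; yield = 92.12%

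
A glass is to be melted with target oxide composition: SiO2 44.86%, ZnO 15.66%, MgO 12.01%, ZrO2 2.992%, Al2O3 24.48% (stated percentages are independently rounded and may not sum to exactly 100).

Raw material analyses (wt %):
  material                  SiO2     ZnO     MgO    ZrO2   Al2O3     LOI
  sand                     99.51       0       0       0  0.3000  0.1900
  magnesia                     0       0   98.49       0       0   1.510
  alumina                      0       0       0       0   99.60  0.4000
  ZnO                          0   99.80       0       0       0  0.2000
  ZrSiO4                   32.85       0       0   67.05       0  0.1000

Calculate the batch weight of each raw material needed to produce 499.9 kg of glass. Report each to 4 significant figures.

Batch per 499.9 kg glass:
  sand: 218.0 kg
  magnesia: 60.96 kg
  alumina: 122.2 kg
  ZnO: 78.44 kg
  ZrSiO4: 22.31 kg
Total batch = 501.9 kg; LOI loss = 2.003 kg; yield = 99.60%

All arithmetic carries full precision at every stage — the intermediate values appear with 4-significant-figure rounding between the steps — each reported number undergoes a single rounding. All derived quantities, which include LOI, net glass mass, yield, five oxide percentages, totals, are carried in full precision, as they appear in the problem or the answer, from the weighed amounts on 499.9 kg of glass.
Target masses of each oxide per 499.9 kg glass:
  SiO2: 44.86% × 499.9 = 224.3 kg
  ZnO: 15.66% × 499.9 = 78.28 kg
  MgO: 12.01% × 499.9 = 60.04 kg
  ZrO2: 2.992% × 499.9 = 14.96 kg
  Al2O3: 24.48% × 499.9 = 122.4 kg
Balance tally, oxide-wise, working from each reported weight, on the stated basis (target by target, the sums agree net of answer rounding effects):
  SiO2: 218.0·0.9951 + 22.31·0.3285 = 224.3 kg (target 224.3 kg)
  ZnO: 78.44·0.9980 = 78.28 kg (target 78.28 kg)
  MgO: 60.96·0.9849 = 60.04 kg (target 60.04 kg)
  ZrO2: 22.31·0.6705 = 14.96 kg (target 14.96 kg)
  Al2O3: 218.0·0.003000 + 122.2·0.9960 = 122.4 kg (target 122.4 kg)
The glass-mass cross-check: total batch − LOI = 499.9 kg (the targets, summed, come to 499.9 kg; with the basis standing at 499.9 kg — deltas are rounding alone).
Batch total: Σ batch = 501.9 kg; LOI loss = Σ batch·LOI = 2.003 kg; yield: glass divided by total = 99.60%.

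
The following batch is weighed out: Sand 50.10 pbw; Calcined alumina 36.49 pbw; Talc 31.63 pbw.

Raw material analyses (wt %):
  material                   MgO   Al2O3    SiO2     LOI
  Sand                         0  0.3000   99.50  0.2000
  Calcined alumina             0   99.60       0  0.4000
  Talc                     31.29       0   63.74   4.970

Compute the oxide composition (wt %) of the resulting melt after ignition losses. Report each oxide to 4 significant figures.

Glass mass = 116.4 pbw (batch 118.2 − LOI 1.818).
Composition: MgO 8.502%, Al2O3 31.35%, SiO2 60.15%

In-progress results are printed rounded to 4 significant digits in the working; all internal work carries exact precision at each step; every reported value takes exactly one rounding; the derived quantities (ignition loss, net glass mass, three oxide percentages, yield, totals) are computed from the weighed amounts at 116.4 pbw of glass in full float precision, as quoted within the problem or the answer.
Oxide masses out of the charge:
  MgO: 31.63·0.3129 = 9.897 pbw
  Al2O3: 50.10·0.003000 + 36.49·0.9960 = 36.49 pbw
  SiO2: 50.10·0.9950 + 31.63·0.6374 = 70.01 pbw
LOI: 50.10·0.002000 + 36.49·0.004000 + 31.63·0.04970 = 1.818 pbw
Glass = total batch minus LOI = 118.2 − 1.818 = 116.4 pbw (the oxide masses sum to this)
each wt % is 100 × oxide ÷ glass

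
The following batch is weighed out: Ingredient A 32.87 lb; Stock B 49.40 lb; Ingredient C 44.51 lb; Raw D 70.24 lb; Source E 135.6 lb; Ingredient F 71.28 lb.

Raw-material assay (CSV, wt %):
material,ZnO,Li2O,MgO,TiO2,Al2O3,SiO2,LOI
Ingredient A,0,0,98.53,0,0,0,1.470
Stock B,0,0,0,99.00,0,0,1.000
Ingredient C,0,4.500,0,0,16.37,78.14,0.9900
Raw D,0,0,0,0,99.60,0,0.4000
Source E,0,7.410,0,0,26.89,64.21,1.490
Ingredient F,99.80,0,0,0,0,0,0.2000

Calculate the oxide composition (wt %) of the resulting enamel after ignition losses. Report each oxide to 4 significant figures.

Intermediates appear, rounded to 4 significant digits, across the worked steps — all internal work holds full precision all the way through — each reported number takes just one rounding — the derived quantities are computed in exact precision (net glass mass, the totals, yield, the six compositions, ignition loss) from the batch weights per 400.0 lb of glass, as given in either problem or answer.
Per-oxide mass from batch:
  ZnO: 71.28·0.9980 = 71.14 lb
  Li2O: 44.51·0.04500 + 135.6·0.07410 = 12.05 lb
  MgO: 32.87·0.9853 = 32.39 lb
  TiO2: 49.40·0.9900 = 48.91 lb
  Al2O3: 44.51·0.1637 + 70.24·0.9960 + 135.6·0.2689 = 113.7 lb
  SiO2: 44.51·0.7814 + 135.6·0.6421 = 121.8 lb
LOI: 32.87·0.01470 + 49.40·0.01000 + 44.51·0.009900 + 70.24·0.004000 + 135.6·0.01490 + 71.28·0.002000 = 3.862 lb
Resulting glass, batch − LOI: 403.9 − 3.862 = 400.0 lb (= Σ oxide masses)
each wt % is 100 × oxide ÷ glass

Glass mass = 400.0 lb (batch 403.9 − LOI 3.862).
Composition: ZnO 17.78%, Li2O 3.012%, MgO 8.096%, TiO2 12.23%, Al2O3 28.42%, SiO2 30.46%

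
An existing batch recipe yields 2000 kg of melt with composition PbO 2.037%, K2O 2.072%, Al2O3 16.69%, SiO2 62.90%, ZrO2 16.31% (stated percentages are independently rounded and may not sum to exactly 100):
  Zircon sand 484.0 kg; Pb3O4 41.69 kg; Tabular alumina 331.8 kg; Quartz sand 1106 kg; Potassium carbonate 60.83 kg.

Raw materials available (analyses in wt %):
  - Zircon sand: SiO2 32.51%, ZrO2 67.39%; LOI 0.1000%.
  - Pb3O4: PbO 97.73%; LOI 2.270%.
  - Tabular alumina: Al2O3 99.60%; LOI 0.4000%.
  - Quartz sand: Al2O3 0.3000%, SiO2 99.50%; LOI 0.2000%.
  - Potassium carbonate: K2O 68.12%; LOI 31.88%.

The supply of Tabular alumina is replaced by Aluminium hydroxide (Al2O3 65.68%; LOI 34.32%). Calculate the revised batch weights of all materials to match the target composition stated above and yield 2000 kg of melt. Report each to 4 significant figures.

Revised batch per 2000 kg melt:
  Zircon sand: 484.0 kg
  Pb3O4: 41.69 kg
  Aluminium hydroxide: 503.2 kg
  Quartz sand: 1106 kg
  Potassium carbonate: 60.83 kg
Total batch = 2196 kg; LOI loss = 195.7 kg

The working math holds full precision in all steps — values along the way are shown rounded off to 4 significant figures in the working; a single rounding produces every reported value; all derived quantities (yield, ignition loss, five oxide percentages, the totals, net glass mass) are carried in exact precision from the weighed amounts for 2000 kg of glass as set out in the problem or the answer.
Target oxide masses per 2000 kg melt:
  PbO: 2.037% × 2000 = 40.74 kg
  K2O: 2.072% × 2000 = 41.44 kg
  Al2O3: 16.69% × 2000 = 333.8 kg
  SiO2: 62.90% × 2000 = 1258 kg
  ZrO2: 16.31% × 2000 = 326.2 kg
Per-oxide balance check working from each reported weight, versus the basis set out (delivered sums recover each target up to rounding of the answer):
  PbO: 41.69·0.9773 = 40.74 kg (target 40.74 kg)
  K2O: 60.83·0.6812 = 41.44 kg (target 41.44 kg)
  Al2O3: 503.2·0.6568 + 1106·0.003000 = 333.8 kg (target 333.8 kg)
  SiO2: 484.0·0.3251 + 1106·0.9950 = 1258 kg (target 1258 kg)
  ZrO2: 484.0·0.6739 = 326.2 kg (target 326.2 kg)
Glass-mass sanity pass: net batch after ignition = 2000 kg (targets for the oxides total 2000 kg; basis as stated: 2000 kg — any gap is answer rounding).
Batch grand total — Σ batch = 2196 kg; LOI removed, Σ of batch·LOI: 195.7 kg; glass ÷ batch gives a yield of 91.09%.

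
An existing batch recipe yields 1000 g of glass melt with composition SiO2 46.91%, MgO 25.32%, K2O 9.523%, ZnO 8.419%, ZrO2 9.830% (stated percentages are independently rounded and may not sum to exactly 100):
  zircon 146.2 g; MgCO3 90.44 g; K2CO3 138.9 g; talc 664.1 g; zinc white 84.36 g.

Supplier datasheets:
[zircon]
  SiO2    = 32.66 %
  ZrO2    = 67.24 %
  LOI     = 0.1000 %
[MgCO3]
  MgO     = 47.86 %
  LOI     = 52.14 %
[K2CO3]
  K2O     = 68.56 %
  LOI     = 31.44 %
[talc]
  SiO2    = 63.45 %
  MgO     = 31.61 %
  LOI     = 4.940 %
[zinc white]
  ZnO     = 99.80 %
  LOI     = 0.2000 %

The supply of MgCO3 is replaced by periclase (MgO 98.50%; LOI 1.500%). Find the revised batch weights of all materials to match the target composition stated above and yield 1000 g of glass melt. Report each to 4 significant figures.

Every computation holds exact precision through the solve. The intermediate values appear rounded to 4 significant digits in the working; every reported result takes a single rounding — derived quantities (net glass mass, the totals, ignition loss, the yield, five oxide percentages) are rebuilt from the weighed amounts per 1000 g of glass at full float precision as set out in the problem or the answer.
Target masses of each oxide per 1000 g glass melt:
  SiO2: 46.91% × 1000 = 469.1 g
  MgO: 25.32% × 1000 = 253.2 g
  K2O: 9.523% × 1000 = 95.23 g
  ZnO: 8.419% × 1000 = 84.19 g
  ZrO2: 9.830% × 1000 = 98.30 g
Checking each oxide sum with the batch weights as given, per the basis as stated (sum by sum, the targets are met modulo rounding of the values):
  SiO2: 146.2·0.3266 + 664.1·0.6345 = 469.1 g (target 469.1 g)
  MgO: 43.95·0.9850 + 664.1·0.3161 = 253.2 g (target 253.2 g)
  K2O: 138.9·0.6856 = 95.23 g (target 95.23 g)
  ZnO: 84.36·0.9980 = 84.19 g (target 84.19 g)
  ZrO2: 146.2·0.6724 = 98.30 g (target 98.30 g)
The glass-mass cross-check: the batch minus its LOI: 1000 g (per-oxide target masses sum to 1000 g; the stated basis being 1000 g — deltas are rounding alone).
Summing the batch: Σ batch = 1078 g; LOI loss = Σ batch·LOI = 77.45 g; yield: glass divided by total = 92.81%.

Revised batch per 1000 g glass melt:
  zircon: 146.2 g
  periclase: 43.95 g
  K2CO3: 138.9 g
  talc: 664.1 g
  zinc white: 84.36 g
Total batch = 1078 g; LOI loss = 77.45 g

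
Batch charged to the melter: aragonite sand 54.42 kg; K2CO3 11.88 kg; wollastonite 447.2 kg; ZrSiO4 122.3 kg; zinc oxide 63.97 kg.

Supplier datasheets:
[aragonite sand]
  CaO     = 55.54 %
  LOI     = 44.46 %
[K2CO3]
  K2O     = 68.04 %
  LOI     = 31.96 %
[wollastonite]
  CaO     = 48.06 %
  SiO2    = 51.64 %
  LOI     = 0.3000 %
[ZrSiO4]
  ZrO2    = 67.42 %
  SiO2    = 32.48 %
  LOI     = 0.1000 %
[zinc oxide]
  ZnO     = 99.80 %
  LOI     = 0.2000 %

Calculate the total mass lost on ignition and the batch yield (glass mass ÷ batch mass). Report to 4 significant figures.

LOI loss = 29.58 kg; glass = 670.2 kg; yield = 95.77%

Full precision is maintained through the solve — values along the way are displayed rounded to 4 significant digits in the printout; a single rounding produces every reported result. All derived quantities, including ignition loss, the five compositions, the totals, yield, net glass mass, are rebuilt using the weight values at 670.2 kg of glass in exact precision, as they appear in the problem or answer text.
LOI of each material in turn:
  aragonite sand: 54.42 × 0.4446 = 24.20 kg
  K2CO3: 11.88 × 0.3196 = 3.797 kg
  wollastonite: 447.2 × 0.003000 = 1.342 kg
  ZrSiO4: 122.3 × 0.001000 = 0.1223 kg
  zinc oxide: 63.97 × 0.002000 = 0.1279 kg
Total LOI = 29.58 kg
Glass = batch − LOI = 699.8 − 29.58 = 670.2 kg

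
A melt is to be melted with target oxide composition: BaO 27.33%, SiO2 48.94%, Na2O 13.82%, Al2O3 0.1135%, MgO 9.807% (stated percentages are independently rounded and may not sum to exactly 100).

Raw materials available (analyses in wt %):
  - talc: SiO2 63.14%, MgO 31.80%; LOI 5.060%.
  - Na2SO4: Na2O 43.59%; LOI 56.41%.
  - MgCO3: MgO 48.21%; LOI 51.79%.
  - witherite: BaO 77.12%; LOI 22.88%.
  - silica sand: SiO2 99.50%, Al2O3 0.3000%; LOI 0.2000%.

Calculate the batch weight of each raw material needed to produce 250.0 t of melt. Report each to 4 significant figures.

In-progress results appear rounded to 4 significant figures alongside each step; all arithmetic keeps exact precision through the solve — every reported number undergoes a single rounding; all derived quantities, including glass mass, ignition loss, five oxide percentages, yield, the totals, are computed from the batch weights on 250.0 t of glass at full precision as given in the question or the answer.
Oxide mass targets, per 250.0 t melt:
  BaO: 27.33% × 250.0 = 68.32 t
  SiO2: 48.94% × 250.0 = 122.4 t
  Na2O: 13.82% × 250.0 = 34.55 t
  Al2O3: 0.1135% × 250.0 = 0.2838 t
  MgO: 9.807% × 250.0 = 24.52 t
A balance pass over the oxides, from the weights as reported, at the basis given (target by target, the sums agree up to rounding of the answer):
  BaO: 88.60·0.7712 = 68.33 t (target 68.32 t)
  SiO2: 44.73·0.6314 + 94.58·0.9950 = 122.3 t (target 122.4 t)
  Na2O: 79.26·0.4359 = 34.55 t (target 34.55 t)
  Al2O3: 94.58·0.003000 = 0.2837 t (target 0.2838 t)
  MgO: 44.73·0.3180 + 21.35·0.4821 = 24.52 t (target 24.52 t)
Glass mass check: total batch − LOI = 250.0 t (the targets, summed, come to 250.0 t; with the basis standing at 250.0 t — any gap is answer rounding).
Batch grand total — Σ batch = 328.5 t; the LOI term Σ batch·LOI equals 78.49 t; glass ÷ batch gives a yield of 76.11%.

Batch per 250.0 t melt:
  talc: 44.73 t
  Na2SO4: 79.26 t
  MgCO3: 21.35 t
  witherite: 88.60 t
  silica sand: 94.58 t
Total batch = 328.5 t; LOI loss = 78.49 t; yield = 76.11%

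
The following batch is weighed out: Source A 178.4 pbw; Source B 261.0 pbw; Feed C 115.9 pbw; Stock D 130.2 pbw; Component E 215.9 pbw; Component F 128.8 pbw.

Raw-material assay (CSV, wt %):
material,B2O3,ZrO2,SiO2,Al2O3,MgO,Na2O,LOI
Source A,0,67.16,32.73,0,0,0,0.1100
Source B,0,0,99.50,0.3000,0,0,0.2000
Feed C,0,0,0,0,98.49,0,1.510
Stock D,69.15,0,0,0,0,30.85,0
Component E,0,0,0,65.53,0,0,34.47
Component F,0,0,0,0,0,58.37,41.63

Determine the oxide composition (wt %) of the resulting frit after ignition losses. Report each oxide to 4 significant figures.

Glass mass = 899.7 pbw (batch 1030 − LOI 130.5).
Composition: B2O3 10.01%, ZrO2 13.32%, SiO2 35.35%, Al2O3 15.81%, MgO 12.69%, Na2O 12.82%

The intermediate values are displayed rounded to four significant figures when written out — every computation maintains exact precision through the solve. Exactly one rounding is applied to every reported result — derived quantities are re-derived starting from the weights at 899.7 pbw of glass in full precision (totals, net glass mass, LOI, six oxide percentages, yield), exactly as printed in either problem or answer.
Per-oxide mass from batch:
  B2O3: 130.2·0.6915 = 90.03 pbw
  ZrO2: 178.4·0.6716 = 119.8 pbw
  SiO2: 178.4·0.3273 + 261.0·0.9950 = 318.1 pbw
  Al2O3: 261.0·0.003000 + 215.9·0.6553 = 142.3 pbw
  MgO: 115.9·0.9849 = 114.1 pbw
  Na2O: 130.2·0.3085 + 128.8·0.5837 = 115.3 pbw
LOI: 178.4·0.001100 + 261.0·0.002000 + 115.9·0.01510 + 215.9·0.3447 + 128.8·0.4163 = 130.5 pbw
The glass mass, total less LOI, = 1030 − 130.5 = 899.7 pbw (= the summed oxide contributions)
percent by weight: oxide/glass ×100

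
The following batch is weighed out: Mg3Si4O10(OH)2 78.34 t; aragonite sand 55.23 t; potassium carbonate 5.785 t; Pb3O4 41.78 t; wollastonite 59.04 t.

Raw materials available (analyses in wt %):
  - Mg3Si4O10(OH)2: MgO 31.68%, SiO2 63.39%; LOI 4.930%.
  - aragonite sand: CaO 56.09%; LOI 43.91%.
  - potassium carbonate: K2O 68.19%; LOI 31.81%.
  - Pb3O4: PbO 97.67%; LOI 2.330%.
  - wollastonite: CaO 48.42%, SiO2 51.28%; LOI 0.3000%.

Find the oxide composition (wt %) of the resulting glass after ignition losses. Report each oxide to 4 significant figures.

All internal work holds exact precision at all times — the intermediate values appear rounded to 4 significant figures at each printed step — every reported result includes exactly one rounding — all derived quantities are computed from the batch weights per 209.1 t of glass in full precision (the totals, ignition loss, net glass mass, the five compositions, yield), as written in the problem or the answer.
Delivered oxide masses:
  PbO: 41.78·0.9767 = 40.81 t
  MgO: 78.34·0.3168 = 24.82 t
  K2O: 5.785·0.6819 = 3.945 t
  CaO: 55.23·0.5609 + 59.04·0.4842 = 59.57 t
  SiO2: 78.34·0.6339 + 59.04·0.5128 = 79.94 t
LOI: 78.34·0.04930 + 55.23·0.4391 + 5.785·0.3181 + 41.78·0.02330 + 59.04·0.003000 = 31.10 t
batch − LOI leaves glass = 240.2 − 31.10 = 209.1 t (= Σ oxide masses)
wt % = oxide mass / glass mass × 100

Glass mass = 209.1 t (batch 240.2 − LOI 31.10).
Composition: PbO 19.52%, MgO 11.87%, K2O 1.887%, CaO 28.49%, SiO2 38.23%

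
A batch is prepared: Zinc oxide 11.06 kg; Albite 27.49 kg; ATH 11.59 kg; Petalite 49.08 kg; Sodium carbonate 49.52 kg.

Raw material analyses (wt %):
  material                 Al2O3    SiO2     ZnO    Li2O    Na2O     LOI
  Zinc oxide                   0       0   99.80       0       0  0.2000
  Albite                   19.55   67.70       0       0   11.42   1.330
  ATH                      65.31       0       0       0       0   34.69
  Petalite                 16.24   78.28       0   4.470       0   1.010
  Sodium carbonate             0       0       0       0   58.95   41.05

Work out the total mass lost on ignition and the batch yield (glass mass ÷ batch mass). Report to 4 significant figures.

LOI loss = 25.23 kg; glass = 123.5 kg; yield = 83.04%

Each numeric step maintains full float precision at all times; in-progress results are shown rounded off to 4 significant figures at each printed step; each reported result receives exactly one rounding — all derived quantities are re-derived starting from the weights for 123.5 kg of glass in exact precision (net glass mass, totals, five oxide percentages, ignition loss, yield) precisely as stated by the problem or answer text.
LOI of each material in turn:
  Zinc oxide: 11.06 × 0.002000 = 0.02212 kg
  Albite: 27.49 × 0.01330 = 0.3656 kg
  ATH: 11.59 × 0.3469 = 4.021 kg
  Petalite: 49.08 × 0.01010 = 0.4957 kg
  Sodium carbonate: 49.52 × 0.4105 = 20.33 kg
Total LOI = 25.23 kg
Glass = batch − LOI = 148.7 − 25.23 = 123.5 kg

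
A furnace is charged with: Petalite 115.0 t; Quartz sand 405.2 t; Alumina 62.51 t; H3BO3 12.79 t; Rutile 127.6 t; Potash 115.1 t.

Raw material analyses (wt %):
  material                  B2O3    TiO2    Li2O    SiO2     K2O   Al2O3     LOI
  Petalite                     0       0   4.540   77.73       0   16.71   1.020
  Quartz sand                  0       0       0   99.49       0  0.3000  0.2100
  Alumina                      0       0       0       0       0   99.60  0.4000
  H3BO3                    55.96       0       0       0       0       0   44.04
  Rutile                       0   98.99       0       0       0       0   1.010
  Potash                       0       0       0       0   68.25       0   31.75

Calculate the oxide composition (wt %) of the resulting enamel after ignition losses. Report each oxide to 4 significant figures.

The working math runs at exact precision at every stage. Rounding to four significant figures applies to each working value as printed; each reported figure is rounded just once. All derived quantities (ignition loss, the totals, the six compositions, glass mass, the yield) are carried starting from the weights per 792.5 t of glass in full float precision as quoted within either problem or answer.
Per-oxide mass from batch:
  B2O3: 12.79·0.5596 = 7.157 t
  TiO2: 127.6·0.9899 = 126.3 t
  Li2O: 115.0·0.04540 = 5.221 t
  SiO2: 115.0·0.7773 + 405.2·0.9949 = 492.5 t
  K2O: 115.1·0.6825 = 78.56 t
  Al2O3: 115.0·0.1671 + 405.2·0.003000 + 62.51·0.9960 = 82.69 t
LOI: 115.0·0.01020 + 405.2·0.002100 + 62.51·0.004000 + 12.79·0.4404 + 127.6·0.01010 + 115.1·0.3175 = 45.74 t
Glass mass = batch − LOI = 838.2 − 45.74 = 792.5 t (= Σ oxide masses)
each oxide over glass, ×100, is wt %

Glass mass = 792.5 t (batch 838.2 − LOI 45.74).
Composition: B2O3 0.9032%, TiO2 15.94%, Li2O 0.6588%, SiO2 62.15%, K2O 9.913%, Al2O3 10.43%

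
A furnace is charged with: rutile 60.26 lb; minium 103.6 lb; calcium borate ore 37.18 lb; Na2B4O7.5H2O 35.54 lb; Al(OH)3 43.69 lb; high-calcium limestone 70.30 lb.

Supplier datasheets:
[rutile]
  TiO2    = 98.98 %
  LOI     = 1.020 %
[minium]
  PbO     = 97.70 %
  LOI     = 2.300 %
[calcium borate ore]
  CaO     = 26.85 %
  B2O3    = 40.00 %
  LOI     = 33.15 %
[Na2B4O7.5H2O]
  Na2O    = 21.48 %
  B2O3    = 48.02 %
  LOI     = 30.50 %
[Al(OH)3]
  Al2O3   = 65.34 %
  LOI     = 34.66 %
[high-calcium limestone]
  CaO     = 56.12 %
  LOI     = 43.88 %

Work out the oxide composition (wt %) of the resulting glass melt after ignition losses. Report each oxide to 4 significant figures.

The working math maintains full float precision end to end. Mid-chain values are shown (rounded to 4 significant figures) alongside each step; every reported result is rounded a single time. The derived quantities are recomputed in exact precision (the totals, yield, net glass mass, LOI, six oxide percentages) using the weight values for 278.4 lb of glass, exactly as shown in problem or answer.
What the batch supplies per oxide:
  Na2O: 35.54·0.2148 = 7.634 lb
  CaO: 37.18·0.2685 + 70.30·0.5612 = 49.44 lb
  TiO2: 60.26·0.9898 = 59.65 lb
  PbO: 103.6·0.9770 = 101.2 lb
  B2O3: 37.18·0.4000 + 35.54·0.4802 = 31.94 lb
  Al2O3: 43.69·0.6534 = 28.55 lb
LOI: 60.26·0.01020 + 103.6·0.02300 + 37.18·0.3315 + 35.54·0.3050 + 43.69·0.3466 + 70.30·0.4388 = 72.15 lb
batch − LOI leaves glass = 350.6 − 72.15 = 278.4 lb (= the summed oxide contributions)
wt % = 100 × oxide mass / glass mass

Glass mass = 278.4 lb (batch 350.6 − LOI 72.15).
Composition: Na2O 2.742%, CaO 17.76%, TiO2 21.42%, PbO 36.35%, B2O3 11.47%, Al2O3 10.25%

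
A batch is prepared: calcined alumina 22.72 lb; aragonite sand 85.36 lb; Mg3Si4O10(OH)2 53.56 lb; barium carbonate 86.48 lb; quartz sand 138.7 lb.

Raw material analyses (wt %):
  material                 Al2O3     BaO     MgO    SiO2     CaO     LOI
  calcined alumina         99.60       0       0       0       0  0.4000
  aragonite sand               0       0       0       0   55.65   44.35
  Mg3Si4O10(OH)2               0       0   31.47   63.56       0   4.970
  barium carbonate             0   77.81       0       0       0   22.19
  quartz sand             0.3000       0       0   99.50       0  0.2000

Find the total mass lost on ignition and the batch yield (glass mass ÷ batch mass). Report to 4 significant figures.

Each numeric step keeps full float precision from first step to last. Working values are printed, rounded to 4 significant figures, on the page — a single rounding yields every reported number; derived quantities, including the five compositions, the yield, glass mass, the totals, LOI, are carried starting from the weights per 326.7 lb of glass in full float precision as they appear in question or answer.
Material-by-material LOI:
  calcined alumina: 22.72 × 0.004000 = 0.09088 lb
  aragonite sand: 85.36 × 0.4435 = 37.86 lb
  Mg3Si4O10(OH)2: 53.56 × 0.04970 = 2.662 lb
  barium carbonate: 86.48 × 0.2219 = 19.19 lb
  quartz sand: 138.7 × 0.002000 = 0.2774 lb
Total LOI = 60.08 lb
Glass = batch − LOI = 386.8 − 60.08 = 326.7 lb

LOI loss = 60.08 lb; glass = 326.7 lb; yield = 84.47%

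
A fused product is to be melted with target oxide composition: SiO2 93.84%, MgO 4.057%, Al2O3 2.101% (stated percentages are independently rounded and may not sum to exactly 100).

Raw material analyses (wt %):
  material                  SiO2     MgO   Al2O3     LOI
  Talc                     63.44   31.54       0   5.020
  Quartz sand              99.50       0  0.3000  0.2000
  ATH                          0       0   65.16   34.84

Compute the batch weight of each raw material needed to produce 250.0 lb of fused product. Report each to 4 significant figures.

Batch per 250.0 lb fused product:
  Talc: 32.16 lb
  Quartz sand: 215.3 lb
  ATH: 7.070 lb
Total batch = 254.5 lb; LOI loss = 4.508 lb; yield = 98.23%

Intermediates are displayed, rounded to 4 significant figures, on the page. Full precision is kept end to end. Exactly one rounding is applied to each reported figure. Derived quantities, including net glass mass, the three compositions, yield, LOI, totals, are computed from the weighed amounts for 250.0 lb of glass in full precision as they appear in question or answer.
Oxide-by-oxide targets in 250.0 lb fused product:
  SiO2: 93.84% × 250.0 = 234.6 lb
  MgO: 4.057% × 250.0 = 10.14 lb
  Al2O3: 2.101% × 250.0 = 5.252 lb
Per-oxide balance check on the weights just shown, under the basis named above (delivered sums recover each target once rounding is allowed for):
  SiO2: 32.16·0.6344 + 215.3·0.9950 = 234.6 lb (target 234.6 lb)
  MgO: 32.16·0.3154 = 10.14 lb (target 10.14 lb)
  Al2O3: 215.3·0.003000 + 7.070·0.6516 = 5.253 lb (target 5.252 lb)
Glass-mass sanity pass: total charge less LOI = 250.0 lb (targets for the oxides total 250.0 lb; against the stated basis, 250.0 lb — rounding explains the deltas).
Batch grand total — Σ batch = 254.5 lb; loss to ignition Σ batch·LOI = 4.508 lb; yield = glass ÷ total batch = 98.23%.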